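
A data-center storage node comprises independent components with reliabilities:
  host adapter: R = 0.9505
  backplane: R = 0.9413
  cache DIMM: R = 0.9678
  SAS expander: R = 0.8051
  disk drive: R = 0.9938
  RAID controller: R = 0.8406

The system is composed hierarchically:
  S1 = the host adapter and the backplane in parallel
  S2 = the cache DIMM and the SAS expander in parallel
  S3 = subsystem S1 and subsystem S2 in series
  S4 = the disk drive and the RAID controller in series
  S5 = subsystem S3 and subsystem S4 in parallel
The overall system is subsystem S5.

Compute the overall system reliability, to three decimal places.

Parallel (host adapter and backplane): 1 − (1 − 0.95050)(1 − 0.94130) = 0.99709
Parallel (cache DIMM and SAS expander): 1 − (1 − 0.96780)(1 − 0.80510) = 0.99372
Series ([0.99709] and [0.99372]): 0.99709 × 0.99372 = 0.99083
Series (disk drive and RAID controller): 0.99380 × 0.84060 = 0.83539
Parallel ([0.99083] and [0.83539]): 1 − (1 − 0.99083)(1 − 0.83539) = 0.998

0.998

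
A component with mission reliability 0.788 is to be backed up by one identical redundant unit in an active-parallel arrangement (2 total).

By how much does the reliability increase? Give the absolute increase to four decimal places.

0.1671

R_before = 0.788
R_after = 1 − (1 − 0.788)^2 = 0.9551
ΔR = 0.9551 − 0.788 = 0.1671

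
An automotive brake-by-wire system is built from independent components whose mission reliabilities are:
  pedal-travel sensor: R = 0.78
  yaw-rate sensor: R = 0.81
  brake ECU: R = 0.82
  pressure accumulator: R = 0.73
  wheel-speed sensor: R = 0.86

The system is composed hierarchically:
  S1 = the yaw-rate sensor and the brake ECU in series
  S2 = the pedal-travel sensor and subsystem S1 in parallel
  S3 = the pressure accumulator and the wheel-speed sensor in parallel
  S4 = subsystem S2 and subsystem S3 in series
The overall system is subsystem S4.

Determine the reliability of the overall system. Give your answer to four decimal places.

0.8911

Series (yaw-rate sensor and brake ECU): 0.810000 × 0.820000 = 0.664200
Parallel (pedal-travel sensor and [0.664200]): 1 − (1 − 0.780000)(1 − 0.664200) = 0.926124
Parallel (pressure accumulator and wheel-speed sensor): 1 − (1 − 0.730000)(1 − 0.860000) = 0.962200
Series ([0.926124] and [0.962200]): 0.926124 × 0.962200 = 0.8911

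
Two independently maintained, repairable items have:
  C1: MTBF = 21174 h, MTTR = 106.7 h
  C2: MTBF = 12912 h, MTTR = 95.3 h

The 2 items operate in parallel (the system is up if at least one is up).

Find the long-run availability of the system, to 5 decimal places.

A(C1) = MTBF/(MTBF+MTTR) = 21174/(21174+106.7) = 0.994986
A(C2) = MTBF/(MTBF+MTTR) = 12912/(12912+95.3) = 0.992673
Parallel availability: 1 − (1 − 0.994986)(1 − 0.992673) = 0.99996

0.99996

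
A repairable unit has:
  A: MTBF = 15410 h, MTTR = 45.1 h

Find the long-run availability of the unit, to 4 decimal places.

A(A) = MTBF/(MTBF+MTTR) = 15410/(15410+45.1) = 0.9971

0.9971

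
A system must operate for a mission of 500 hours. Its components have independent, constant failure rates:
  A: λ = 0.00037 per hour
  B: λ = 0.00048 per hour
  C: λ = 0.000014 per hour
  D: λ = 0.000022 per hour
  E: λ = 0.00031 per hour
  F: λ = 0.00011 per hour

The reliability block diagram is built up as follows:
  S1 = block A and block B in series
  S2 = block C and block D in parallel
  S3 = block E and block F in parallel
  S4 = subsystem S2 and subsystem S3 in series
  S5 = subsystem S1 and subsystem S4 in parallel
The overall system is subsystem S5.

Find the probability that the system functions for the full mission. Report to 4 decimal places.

R(A) = exp(−0.00037 × 500) = 0.831104
R(B) = exp(−0.00048 × 500) = 0.786628
R(C) = exp(−0.000014 × 500) = 0.993024
R(D) = exp(−0.000022 × 500) = 0.989060
R(E) = exp(−0.00031 × 500) = 0.856415
R(F) = exp(−0.00011 × 500) = 0.946485
Series (A and B): 0.831104 × 0.786628 = 0.653770
Parallel (C and D): 1 − (1 − 0.993024)(1 − 0.989060) = 0.999924
Parallel (E and F): 1 − (1 − 0.856415)(1 − 0.946485) = 0.992316
Series ([0.999924] and [0.992316]): 0.999924 × 0.992316 = 0.992241
Parallel ([0.653770] and [0.992241]): 1 − (1 − 0.653770)(1 − 0.992241) = 0.9973

0.9973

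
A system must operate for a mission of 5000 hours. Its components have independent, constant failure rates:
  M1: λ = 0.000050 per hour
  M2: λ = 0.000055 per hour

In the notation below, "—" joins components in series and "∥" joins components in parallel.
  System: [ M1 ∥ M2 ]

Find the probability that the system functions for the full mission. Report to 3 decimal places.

0.947

R(M1) = exp(−0.000050 × 5000) = 0.77880
R(M2) = exp(−0.000055 × 5000) = 0.75957
Parallel (M1 and M2): 1 − (1 − 0.77880)(1 − 0.75957) = 0.947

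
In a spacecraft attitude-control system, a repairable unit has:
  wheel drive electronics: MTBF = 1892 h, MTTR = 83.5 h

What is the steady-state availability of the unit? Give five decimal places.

A(wheel drive electronics) = MTBF/(MTBF+MTTR) = 1892/(1892+83.5) = 0.95773

0.95773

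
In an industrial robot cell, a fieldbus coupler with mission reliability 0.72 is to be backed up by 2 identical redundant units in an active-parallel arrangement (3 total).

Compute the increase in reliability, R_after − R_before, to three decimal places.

0.258

R_before = 0.72
R_after = 1 − (1 − 0.72)^3 = 0.978
ΔR = 0.978 − 0.72 = 0.258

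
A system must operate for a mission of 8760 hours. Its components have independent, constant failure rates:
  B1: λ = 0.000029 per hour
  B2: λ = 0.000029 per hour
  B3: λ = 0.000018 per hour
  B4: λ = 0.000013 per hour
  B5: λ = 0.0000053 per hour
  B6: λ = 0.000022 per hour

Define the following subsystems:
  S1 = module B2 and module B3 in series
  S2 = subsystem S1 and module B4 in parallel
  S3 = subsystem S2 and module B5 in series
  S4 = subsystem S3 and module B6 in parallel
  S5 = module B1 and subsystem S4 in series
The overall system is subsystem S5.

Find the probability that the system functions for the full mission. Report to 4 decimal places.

0.7648

R(B1) = exp(−0.000029 × 8760) = 0.775661
R(B2) = exp(−0.000029 × 8760) = 0.775661
R(B3) = exp(−0.000018 × 8760) = 0.854123
R(B4) = exp(−0.000013 × 8760) = 0.892365
R(B5) = exp(−0.0000053 × 8760) = 0.954633
R(B6) = exp(−0.000022 × 8760) = 0.824713
Series (B2 and B3): 0.775661 × 0.854123 = 0.662510
Parallel ([0.662510] and B4): 1 − (1 − 0.662510)(1 − 0.892365) = 0.963674
Series ([0.963674] and B5): 0.963674 × 0.954633 = 0.919955
Parallel ([0.919955] and B6): 1 − (1 − 0.919955)(1 − 0.824713) = 0.985969
Series (B1 and [0.985969]): 0.775661 × 0.985969 = 0.7648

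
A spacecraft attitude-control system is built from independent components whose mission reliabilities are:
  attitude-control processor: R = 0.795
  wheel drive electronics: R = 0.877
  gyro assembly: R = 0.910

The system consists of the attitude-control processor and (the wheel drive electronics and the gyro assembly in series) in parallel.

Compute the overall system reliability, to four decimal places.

Series (wheel drive electronics and gyro assembly): 0.877000 × 0.910000 = 0.798070
Parallel (attitude-control processor and [0.798070]): 1 − (1 − 0.795000)(1 − 0.798070) = 0.9586

0.9586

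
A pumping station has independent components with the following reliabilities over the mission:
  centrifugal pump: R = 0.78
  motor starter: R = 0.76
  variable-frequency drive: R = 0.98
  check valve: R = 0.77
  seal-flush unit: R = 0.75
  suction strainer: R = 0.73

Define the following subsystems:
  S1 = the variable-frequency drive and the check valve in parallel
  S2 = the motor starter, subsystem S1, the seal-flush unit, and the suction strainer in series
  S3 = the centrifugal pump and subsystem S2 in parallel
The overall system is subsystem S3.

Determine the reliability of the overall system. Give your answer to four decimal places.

0.8711

Parallel (variable-frequency drive and check valve): 1 − (1 − 0.980000)(1 − 0.770000) = 0.995400
Series (motor starter, [0.995400], seal-flush unit, and suction strainer): 0.760000 × 0.995400 × 0.750000 × 0.730000 = 0.414186
Parallel (centrifugal pump and [0.414186]): 1 − (1 − 0.780000)(1 − 0.414186) = 0.8711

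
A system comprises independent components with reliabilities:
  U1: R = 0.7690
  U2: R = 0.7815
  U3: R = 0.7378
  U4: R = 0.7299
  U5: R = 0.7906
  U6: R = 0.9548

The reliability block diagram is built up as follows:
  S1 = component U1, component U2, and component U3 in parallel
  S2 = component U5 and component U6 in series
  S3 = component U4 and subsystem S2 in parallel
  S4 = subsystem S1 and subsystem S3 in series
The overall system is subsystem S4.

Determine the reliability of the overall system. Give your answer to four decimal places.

0.9214

Parallel (U1, U2, and U3): 1 − (1 − 0.769000)(1 − 0.781500)(1 − 0.737800) = 0.986766
Series (U5 and U6): 0.790600 × 0.954800 = 0.754865
Parallel (U4 and [0.754865]): 1 − (1 − 0.729900)(1 − 0.754865) = 0.933789
Series ([0.986766] and [0.933789]): 0.986766 × 0.933789 = 0.9214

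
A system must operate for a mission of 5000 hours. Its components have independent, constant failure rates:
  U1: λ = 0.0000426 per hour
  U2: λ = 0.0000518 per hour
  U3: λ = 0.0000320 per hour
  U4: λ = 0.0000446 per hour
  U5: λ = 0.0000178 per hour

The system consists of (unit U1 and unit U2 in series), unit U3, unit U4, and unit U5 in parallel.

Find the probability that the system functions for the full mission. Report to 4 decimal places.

0.9991

R(U1) = exp(−0.0000426 × 5000) = 0.808156
R(U2) = exp(−0.0000518 × 5000) = 0.771823
R(U3) = exp(−0.0000320 × 5000) = 0.852144
R(U4) = exp(−0.0000446 × 5000) = 0.800115
R(U5) = exp(−0.0000178 × 5000) = 0.914846
Series (U1 and U2): 0.808156 × 0.771823 = 0.623753
Parallel ([0.623753], U3, U4, and U5): 1 − (1 − 0.623753)(1 − 0.852144)(1 − 0.800115)(1 − 0.914846) = 0.9991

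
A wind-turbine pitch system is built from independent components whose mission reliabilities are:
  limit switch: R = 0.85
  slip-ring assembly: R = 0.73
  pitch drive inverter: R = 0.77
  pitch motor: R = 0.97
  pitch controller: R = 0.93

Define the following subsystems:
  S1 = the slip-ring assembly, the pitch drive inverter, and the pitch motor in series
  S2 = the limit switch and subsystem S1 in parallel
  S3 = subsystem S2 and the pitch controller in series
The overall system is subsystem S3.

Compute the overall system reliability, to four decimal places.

0.8666

Series (slip-ring assembly, pitch drive inverter, and pitch motor): 0.730000 × 0.770000 × 0.970000 = 0.545237
Parallel (limit switch and [0.545237]): 1 − (1 − 0.850000)(1 − 0.545237) = 0.931786
Series ([0.931786] and pitch controller): 0.931786 × 0.930000 = 0.8666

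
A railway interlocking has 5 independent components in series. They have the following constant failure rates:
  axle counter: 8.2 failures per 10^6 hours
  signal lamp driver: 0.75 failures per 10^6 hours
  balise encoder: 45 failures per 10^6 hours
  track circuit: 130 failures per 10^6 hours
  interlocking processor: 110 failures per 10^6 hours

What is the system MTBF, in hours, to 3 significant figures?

Series of exponential components: λ_sys = Σ λ_i
λ_sys = 0.0000082 + 0.00000075 + 0.000045 + 0.00013 + 0.00011 = 2.9395e-04 /h
MTBF = 1 / λ_sys = 3400 h

3400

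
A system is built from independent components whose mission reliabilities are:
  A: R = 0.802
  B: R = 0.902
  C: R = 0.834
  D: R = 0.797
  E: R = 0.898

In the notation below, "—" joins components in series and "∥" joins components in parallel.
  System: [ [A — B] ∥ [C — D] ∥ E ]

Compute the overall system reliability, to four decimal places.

0.9905

Series (A and B): 0.802000 × 0.902000 = 0.723404
Series (C and D): 0.834000 × 0.797000 = 0.664698
Parallel ([0.723404], [0.664698], and E): 1 − (1 − 0.723404)(1 − 0.664698)(1 − 0.898000) = 0.9905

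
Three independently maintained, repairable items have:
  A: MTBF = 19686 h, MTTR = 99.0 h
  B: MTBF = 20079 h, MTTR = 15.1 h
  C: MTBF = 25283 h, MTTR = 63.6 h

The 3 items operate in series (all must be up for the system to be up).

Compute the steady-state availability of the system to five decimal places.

A(A) = MTBF/(MTBF+MTTR) = 19686/(19686+99.0) = 0.994996
A(B) = MTBF/(MTBF+MTTR) = 20079/(20079+15.1) = 0.999249
A(C) = MTBF/(MTBF+MTTR) = 25283/(25283+63.6) = 0.997491
Series availability: 0.994996 × 0.999249 × 0.997491 = 0.99175

0.99175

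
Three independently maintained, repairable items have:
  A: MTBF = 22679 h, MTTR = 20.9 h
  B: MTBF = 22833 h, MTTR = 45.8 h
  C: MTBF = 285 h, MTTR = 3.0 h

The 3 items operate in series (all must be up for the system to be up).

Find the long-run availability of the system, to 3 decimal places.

A(A) = MTBF/(MTBF+MTTR) = 22679/(22679+20.9) = 0.999079
A(B) = MTBF/(MTBF+MTTR) = 22833/(22833+45.8) = 0.997998
A(C) = MTBF/(MTBF+MTTR) = 285/(285+3.0) = 0.989583
Series availability: 0.999079 × 0.997998 × 0.989583 = 0.987

0.987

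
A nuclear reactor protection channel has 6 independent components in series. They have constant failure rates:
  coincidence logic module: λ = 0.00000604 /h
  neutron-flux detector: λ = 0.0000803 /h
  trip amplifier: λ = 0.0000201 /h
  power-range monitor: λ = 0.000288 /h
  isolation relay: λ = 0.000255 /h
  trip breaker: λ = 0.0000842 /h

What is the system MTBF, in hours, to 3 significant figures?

Series of exponential components: λ_sys = Σ λ_i
λ_sys = 0.00000604 + 0.0000803 + 0.0000201 + 0.000288 + 0.000255 + 0.0000842 = 7.3364e-04 /h
MTBF = 1 / λ_sys = 1360 h

1360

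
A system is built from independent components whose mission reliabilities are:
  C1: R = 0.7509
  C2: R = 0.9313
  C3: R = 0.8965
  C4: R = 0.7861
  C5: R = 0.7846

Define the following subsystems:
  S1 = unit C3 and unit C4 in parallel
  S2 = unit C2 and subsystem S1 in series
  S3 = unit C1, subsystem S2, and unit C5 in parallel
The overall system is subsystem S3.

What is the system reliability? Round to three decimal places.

0.995

Parallel (C3 and C4): 1 − (1 − 0.89650)(1 − 0.78610) = 0.97786
Series (C2 and [0.97786]): 0.93130 × 0.97786 = 0.91068
Parallel (C1, [0.91068], and C5): 1 − (1 − 0.75090)(1 − 0.91068)(1 − 0.78460) = 0.995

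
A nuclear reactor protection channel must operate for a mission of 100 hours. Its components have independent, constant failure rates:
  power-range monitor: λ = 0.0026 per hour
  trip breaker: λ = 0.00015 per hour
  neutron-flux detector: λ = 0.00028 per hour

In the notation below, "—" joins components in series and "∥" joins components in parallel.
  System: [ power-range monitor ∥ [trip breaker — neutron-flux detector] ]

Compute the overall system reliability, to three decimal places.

0.990

R(power-range monitor) = exp(−0.0026 × 100) = 0.77105
R(trip breaker) = exp(−0.00015 × 100) = 0.98511
R(neutron-flux detector) = exp(−0.00028 × 100) = 0.97239
Series (trip breaker and neutron-flux detector): 0.98511 × 0.97239 = 0.95791
Parallel (power-range monitor and [0.95791]): 1 − (1 − 0.77105)(1 − 0.95791) = 0.990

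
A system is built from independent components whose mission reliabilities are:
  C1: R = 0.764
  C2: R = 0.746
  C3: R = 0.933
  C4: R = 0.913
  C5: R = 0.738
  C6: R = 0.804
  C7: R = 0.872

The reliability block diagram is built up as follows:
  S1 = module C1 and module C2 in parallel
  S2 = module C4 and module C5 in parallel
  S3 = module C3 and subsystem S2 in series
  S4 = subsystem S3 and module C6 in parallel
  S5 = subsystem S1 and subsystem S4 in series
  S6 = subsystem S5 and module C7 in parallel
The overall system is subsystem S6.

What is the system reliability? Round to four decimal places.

Parallel (C1 and C2): 1 − (1 − 0.764000)(1 − 0.746000) = 0.940056
Parallel (C4 and C5): 1 − (1 − 0.913000)(1 − 0.738000) = 0.977206
Series (C3 and [0.977206]): 0.933000 × 0.977206 = 0.911733
Parallel ([0.911733] and C6): 1 − (1 − 0.911733)(1 − 0.804000) = 0.982700
Series ([0.940056] and [0.982700]): 0.940056 × 0.982700 = 0.923793
Parallel ([0.923793] and C7): 1 − (1 − 0.923793)(1 − 0.872000) = 0.9902

0.9902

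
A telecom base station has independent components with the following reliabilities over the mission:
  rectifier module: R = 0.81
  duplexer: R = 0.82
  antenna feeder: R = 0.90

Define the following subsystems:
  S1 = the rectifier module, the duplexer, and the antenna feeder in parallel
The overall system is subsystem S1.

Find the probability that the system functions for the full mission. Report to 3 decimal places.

0.997

Parallel (rectifier module, duplexer, and antenna feeder): 1 − (1 − 0.81000)(1 − 0.82000)(1 − 0.90000) = 0.997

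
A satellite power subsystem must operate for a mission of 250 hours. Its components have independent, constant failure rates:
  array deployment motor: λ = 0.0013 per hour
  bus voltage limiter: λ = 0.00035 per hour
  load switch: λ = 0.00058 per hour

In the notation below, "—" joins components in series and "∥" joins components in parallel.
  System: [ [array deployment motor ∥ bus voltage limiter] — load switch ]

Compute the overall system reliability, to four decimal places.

R(array deployment motor) = exp(−0.0013 × 250) = 0.722527
R(bus voltage limiter) = exp(−0.00035 × 250) = 0.916219
R(load switch) = exp(−0.00058 × 250) = 0.865022
Parallel (array deployment motor and bus voltage limiter): 1 − (1 − 0.722527)(1 − 0.916219) = 0.976753
Series ([0.976753] and load switch): 0.976753 × 0.865022 = 0.8449

0.8449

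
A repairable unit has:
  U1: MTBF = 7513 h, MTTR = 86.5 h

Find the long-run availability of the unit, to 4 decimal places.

A(U1) = MTBF/(MTBF+MTTR) = 7513/(7513+86.5) = 0.9886

0.9886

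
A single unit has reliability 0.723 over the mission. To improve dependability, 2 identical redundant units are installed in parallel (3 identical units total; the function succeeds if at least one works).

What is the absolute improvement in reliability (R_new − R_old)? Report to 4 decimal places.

R_before = 0.723
R_after = 1 − (1 − 0.723)^3 = 0.9787
ΔR = 0.9787 − 0.723 = 0.2557

0.2557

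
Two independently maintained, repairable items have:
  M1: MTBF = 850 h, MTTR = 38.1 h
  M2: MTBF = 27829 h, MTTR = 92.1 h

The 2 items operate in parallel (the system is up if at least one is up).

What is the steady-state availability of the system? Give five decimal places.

A(M1) = MTBF/(MTBF+MTTR) = 850/(850+38.1) = 0.957099
A(M2) = MTBF/(MTBF+MTTR) = 27829/(27829+92.1) = 0.996701
Parallel availability: 1 − (1 − 0.957099)(1 − 0.996701) = 0.99986

0.99986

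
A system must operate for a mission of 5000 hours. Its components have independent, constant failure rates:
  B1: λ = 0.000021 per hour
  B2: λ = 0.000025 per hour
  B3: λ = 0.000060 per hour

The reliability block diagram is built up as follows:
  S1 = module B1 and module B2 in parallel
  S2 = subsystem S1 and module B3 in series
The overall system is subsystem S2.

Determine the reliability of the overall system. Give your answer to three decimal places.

0.732

R(B1) = exp(−0.000021 × 5000) = 0.90032
R(B2) = exp(−0.000025 × 5000) = 0.88250
R(B3) = exp(−0.000060 × 5000) = 0.74082
Parallel (B1 and B2): 1 − (1 − 0.90032)(1 − 0.88250) = 0.98829
Series ([0.98829] and B3): 0.98829 × 0.74082 = 0.732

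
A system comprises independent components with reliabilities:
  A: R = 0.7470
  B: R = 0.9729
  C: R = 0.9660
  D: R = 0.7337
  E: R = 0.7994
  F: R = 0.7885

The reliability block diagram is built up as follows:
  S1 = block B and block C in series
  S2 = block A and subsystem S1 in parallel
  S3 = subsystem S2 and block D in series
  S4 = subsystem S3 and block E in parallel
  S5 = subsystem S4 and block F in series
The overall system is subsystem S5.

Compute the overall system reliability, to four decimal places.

0.7446

Series (B and C): 0.972900 × 0.966000 = 0.939821
Parallel (A and [0.939821]): 1 − (1 − 0.747000)(1 − 0.939821) = 0.984775
Series ([0.984775] and D): 0.984775 × 0.733700 = 0.722529
Parallel ([0.722529] and E): 1 − (1 − 0.722529)(1 − 0.799400) = 0.944339
Series ([0.944339] and F): 0.944339 × 0.788500 = 0.7446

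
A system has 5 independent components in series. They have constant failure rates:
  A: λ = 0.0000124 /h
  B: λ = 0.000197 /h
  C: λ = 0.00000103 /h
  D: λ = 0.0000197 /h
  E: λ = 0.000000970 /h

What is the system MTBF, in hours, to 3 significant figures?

4330

Series of exponential components: λ_sys = Σ λ_i
λ_sys = 0.0000124 + 0.000197 + 0.00000103 + 0.0000197 + 0.000000970 = 2.3110e-04 /h
MTBF = 1 / λ_sys = 4330 h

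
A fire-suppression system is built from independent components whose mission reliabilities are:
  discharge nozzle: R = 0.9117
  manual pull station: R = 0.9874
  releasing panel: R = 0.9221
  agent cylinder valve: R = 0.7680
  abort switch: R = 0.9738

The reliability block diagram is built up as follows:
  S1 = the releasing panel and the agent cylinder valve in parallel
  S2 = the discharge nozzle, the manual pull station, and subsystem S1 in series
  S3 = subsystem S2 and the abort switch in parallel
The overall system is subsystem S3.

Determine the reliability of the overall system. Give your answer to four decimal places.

0.9970

Parallel (releasing panel and agent cylinder valve): 1 − (1 − 0.922100)(1 − 0.768000) = 0.981927
Series (discharge nozzle, manual pull station, and [0.981927]): 0.911700 × 0.987400 × 0.981927 = 0.883943
Parallel ([0.883943] and abort switch): 1 − (1 − 0.883943)(1 − 0.973800) = 0.9970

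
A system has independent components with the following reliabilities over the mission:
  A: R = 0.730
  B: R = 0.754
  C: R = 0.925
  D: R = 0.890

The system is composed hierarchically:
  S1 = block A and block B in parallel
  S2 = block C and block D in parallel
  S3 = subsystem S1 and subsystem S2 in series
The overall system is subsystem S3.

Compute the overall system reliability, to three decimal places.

Parallel (A and B): 1 − (1 − 0.73000)(1 − 0.75400) = 0.93358
Parallel (C and D): 1 − (1 − 0.92500)(1 − 0.89000) = 0.99175
Series ([0.93358] and [0.99175]): 0.93358 × 0.99175 = 0.926

0.926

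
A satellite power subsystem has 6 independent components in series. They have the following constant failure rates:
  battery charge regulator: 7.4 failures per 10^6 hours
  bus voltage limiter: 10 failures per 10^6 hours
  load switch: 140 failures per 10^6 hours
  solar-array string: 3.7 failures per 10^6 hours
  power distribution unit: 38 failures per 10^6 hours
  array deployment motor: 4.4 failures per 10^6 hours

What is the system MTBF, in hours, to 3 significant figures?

4910

Series of exponential components: λ_sys = Σ λ_i
λ_sys = 0.0000074 + 0.000010 + 0.00014 + 0.0000037 + 0.000038 + 0.0000044 = 2.0350e-04 /h
MTBF = 1 / λ_sys = 4910 h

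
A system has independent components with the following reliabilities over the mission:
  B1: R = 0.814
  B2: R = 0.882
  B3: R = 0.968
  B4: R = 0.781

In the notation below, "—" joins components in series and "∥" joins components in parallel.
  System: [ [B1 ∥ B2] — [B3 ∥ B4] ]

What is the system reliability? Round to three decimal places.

0.971

Parallel (B1 and B2): 1 − (1 − 0.81400)(1 − 0.88200) = 0.97805
Parallel (B3 and B4): 1 − (1 − 0.96800)(1 − 0.78100) = 0.99299
Series ([0.97805] and [0.99299]): 0.97805 × 0.99299 = 0.971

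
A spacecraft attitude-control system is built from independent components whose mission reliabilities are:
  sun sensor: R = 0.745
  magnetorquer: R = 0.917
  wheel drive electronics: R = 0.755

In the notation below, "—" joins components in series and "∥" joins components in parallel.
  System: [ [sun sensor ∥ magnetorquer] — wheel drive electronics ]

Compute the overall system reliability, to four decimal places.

0.7390

Parallel (sun sensor and magnetorquer): 1 − (1 − 0.745000)(1 − 0.917000) = 0.978835
Series ([0.978835] and wheel drive electronics): 0.978835 × 0.755000 = 0.7390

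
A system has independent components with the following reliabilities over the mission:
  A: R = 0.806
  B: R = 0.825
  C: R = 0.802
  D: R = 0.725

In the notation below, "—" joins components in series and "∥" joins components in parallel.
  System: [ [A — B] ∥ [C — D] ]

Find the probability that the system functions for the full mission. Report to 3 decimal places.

Series (A and B): 0.80600 × 0.82500 = 0.66495
Series (C and D): 0.80200 × 0.72500 = 0.58145
Parallel ([0.66495] and [0.58145]): 1 − (1 − 0.66495)(1 − 0.58145) = 0.860

0.860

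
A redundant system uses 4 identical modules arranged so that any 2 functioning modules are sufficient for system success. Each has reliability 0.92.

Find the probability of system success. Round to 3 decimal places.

R = Σ_{i=2}^{4} C(4,i) p^i (1−p)^{4−i} with p = 0.92
C(4,2)·0.92^2·0.08^2 = 0.03250
C(4,3)·0.92^3·0.08^1 = 0.24918
C(4,4)·0.92^4·0.08^0 = 0.71639
Sum = 0.998

0.998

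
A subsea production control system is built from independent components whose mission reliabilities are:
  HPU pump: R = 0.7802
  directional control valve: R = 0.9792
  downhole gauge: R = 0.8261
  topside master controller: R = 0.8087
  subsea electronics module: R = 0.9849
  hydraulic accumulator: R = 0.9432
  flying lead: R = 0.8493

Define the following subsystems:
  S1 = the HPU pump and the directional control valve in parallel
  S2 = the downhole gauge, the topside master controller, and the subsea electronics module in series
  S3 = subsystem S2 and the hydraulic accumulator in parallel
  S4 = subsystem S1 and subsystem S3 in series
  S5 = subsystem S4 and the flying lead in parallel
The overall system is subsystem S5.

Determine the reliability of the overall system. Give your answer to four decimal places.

Parallel (HPU pump and directional control valve): 1 − (1 − 0.780200)(1 − 0.979200) = 0.995428
Series (downhole gauge, topside master controller, and subsea electronics module): 0.826100 × 0.808700 × 0.984900 = 0.657979
Parallel ([0.657979] and hydraulic accumulator): 1 − (1 − 0.657979)(1 − 0.943200) = 0.980573
Series ([0.995428] and [0.980573]): 0.995428 × 0.980573 = 0.976090
Parallel ([0.976090] and flying lead): 1 − (1 − 0.976090)(1 − 0.849300) = 0.9964

0.9964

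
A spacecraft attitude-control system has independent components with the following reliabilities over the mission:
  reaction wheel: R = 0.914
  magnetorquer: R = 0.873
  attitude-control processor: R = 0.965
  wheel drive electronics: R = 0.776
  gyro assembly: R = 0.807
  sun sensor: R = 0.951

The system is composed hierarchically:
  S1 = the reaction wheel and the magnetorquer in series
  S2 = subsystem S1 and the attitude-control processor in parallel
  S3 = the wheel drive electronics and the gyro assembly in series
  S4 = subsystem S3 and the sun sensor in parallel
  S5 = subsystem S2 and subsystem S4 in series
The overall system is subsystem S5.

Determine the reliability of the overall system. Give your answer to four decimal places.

0.9747

Series (reaction wheel and magnetorquer): 0.914000 × 0.873000 = 0.797922
Parallel ([0.797922] and attitude-control processor): 1 − (1 − 0.797922)(1 − 0.965000) = 0.992927
Series (wheel drive electronics and gyro assembly): 0.776000 × 0.807000 = 0.626232
Parallel ([0.626232] and sun sensor): 1 − (1 − 0.626232)(1 − 0.951000) = 0.981685
Series ([0.992927] and [0.981685]): 0.992927 × 0.981685 = 0.9747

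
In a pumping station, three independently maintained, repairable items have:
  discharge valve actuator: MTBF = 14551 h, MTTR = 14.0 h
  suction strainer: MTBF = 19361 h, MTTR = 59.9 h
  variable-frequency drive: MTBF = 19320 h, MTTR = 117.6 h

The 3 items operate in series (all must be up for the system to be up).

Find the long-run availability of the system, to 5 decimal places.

0.98993

A(discharge valve actuator) = MTBF/(MTBF+MTTR) = 14551/(14551+14.0) = 0.999039
A(suction strainer) = MTBF/(MTBF+MTTR) = 19361/(19361+59.9) = 0.996916
A(variable-frequency drive) = MTBF/(MTBF+MTTR) = 19320/(19320+117.6) = 0.993950
Series availability: 0.999039 × 0.996916 × 0.993950 = 0.98993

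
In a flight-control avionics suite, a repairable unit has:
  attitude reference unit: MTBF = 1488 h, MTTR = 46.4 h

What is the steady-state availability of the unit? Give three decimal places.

A(attitude reference unit) = MTBF/(MTBF+MTTR) = 1488/(1488+46.4) = 0.970

0.970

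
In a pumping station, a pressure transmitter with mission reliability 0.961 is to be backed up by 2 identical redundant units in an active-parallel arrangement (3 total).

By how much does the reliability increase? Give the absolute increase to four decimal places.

R_before = 0.961
R_after = 1 − (1 − 0.961)^3 = 0.9999
ΔR = 0.9999 − 0.961 = 0.0389

0.0389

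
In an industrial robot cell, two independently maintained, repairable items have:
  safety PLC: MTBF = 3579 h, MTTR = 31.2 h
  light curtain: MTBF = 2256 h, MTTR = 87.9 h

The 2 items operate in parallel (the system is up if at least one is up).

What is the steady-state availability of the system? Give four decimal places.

A(safety PLC) = MTBF/(MTBF+MTTR) = 3579/(3579+31.2) = 0.991358
A(light curtain) = MTBF/(MTBF+MTTR) = 2256/(2256+87.9) = 0.962498
Parallel availability: 1 − (1 − 0.991358)(1 − 0.962498) = 0.9997

0.9997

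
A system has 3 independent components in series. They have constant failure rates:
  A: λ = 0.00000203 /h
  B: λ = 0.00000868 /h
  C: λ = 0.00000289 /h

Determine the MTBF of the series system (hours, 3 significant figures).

73500

Series of exponential components: λ_sys = Σ λ_i
λ_sys = 0.00000203 + 0.00000868 + 0.00000289 = 1.3600e-05 /h
MTBF = 1 / λ_sys = 73500 h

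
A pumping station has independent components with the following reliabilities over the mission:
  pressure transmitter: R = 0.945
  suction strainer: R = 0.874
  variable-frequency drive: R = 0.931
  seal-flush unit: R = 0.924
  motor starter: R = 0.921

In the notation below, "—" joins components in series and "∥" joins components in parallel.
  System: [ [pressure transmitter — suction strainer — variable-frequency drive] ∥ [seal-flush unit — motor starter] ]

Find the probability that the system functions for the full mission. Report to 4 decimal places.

Series (pressure transmitter, suction strainer, and variable-frequency drive): 0.945000 × 0.874000 × 0.931000 = 0.768941
Series (seal-flush unit and motor starter): 0.924000 × 0.921000 = 0.851004
Parallel ([0.768941] and [0.851004]): 1 − (1 − 0.768941)(1 − 0.851004) = 0.9656

0.9656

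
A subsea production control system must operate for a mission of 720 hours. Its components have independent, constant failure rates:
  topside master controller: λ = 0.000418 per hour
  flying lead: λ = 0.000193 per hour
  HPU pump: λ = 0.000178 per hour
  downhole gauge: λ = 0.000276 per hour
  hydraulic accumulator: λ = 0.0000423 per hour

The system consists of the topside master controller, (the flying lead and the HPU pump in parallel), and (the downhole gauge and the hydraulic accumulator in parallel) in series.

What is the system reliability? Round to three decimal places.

R(topside master controller) = exp(−0.000418 × 720) = 0.74011
R(flying lead) = exp(−0.000193 × 720) = 0.87026
R(HPU pump) = exp(−0.000178 × 720) = 0.87971
R(downhole gauge) = exp(−0.000276 × 720) = 0.81978
R(hydraulic accumulator) = exp(−0.0000423 × 720) = 0.97000
Parallel (flying lead and HPU pump): 1 − (1 − 0.87026)(1 − 0.87971) = 0.98439
Parallel (downhole gauge and hydraulic accumulator): 1 − (1 − 0.81978)(1 − 0.97000) = 0.99459
Series (topside master controller, [0.98439], and [0.99459]): 0.74011 × 0.98439 × 0.99459 = 0.725

0.725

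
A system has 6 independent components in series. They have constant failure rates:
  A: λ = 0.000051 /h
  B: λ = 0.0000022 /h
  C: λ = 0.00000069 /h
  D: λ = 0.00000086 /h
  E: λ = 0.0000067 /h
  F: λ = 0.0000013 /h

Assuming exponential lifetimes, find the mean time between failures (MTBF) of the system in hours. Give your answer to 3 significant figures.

15900

Series of exponential components: λ_sys = Σ λ_i
λ_sys = 0.000051 + 0.0000022 + 0.00000069 + 0.00000086 + 0.0000067 + 0.0000013 = 6.2750e-05 /h
MTBF = 1 / λ_sys = 15900 h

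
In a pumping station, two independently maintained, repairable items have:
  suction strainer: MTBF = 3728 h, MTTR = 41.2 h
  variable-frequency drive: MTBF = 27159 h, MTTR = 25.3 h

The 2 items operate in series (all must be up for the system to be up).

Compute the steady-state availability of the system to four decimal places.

A(suction strainer) = MTBF/(MTBF+MTTR) = 3728/(3728+41.2) = 0.989069
A(variable-frequency drive) = MTBF/(MTBF+MTTR) = 27159/(27159+25.3) = 0.999069
Series availability: 0.989069 × 0.999069 = 0.9881

0.9881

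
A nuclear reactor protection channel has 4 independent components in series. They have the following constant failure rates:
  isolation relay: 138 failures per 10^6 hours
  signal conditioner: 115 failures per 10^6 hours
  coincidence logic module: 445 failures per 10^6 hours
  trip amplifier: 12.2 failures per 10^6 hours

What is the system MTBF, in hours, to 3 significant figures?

Series of exponential components: λ_sys = Σ λ_i
λ_sys = 0.000138 + 0.000115 + 0.000445 + 0.0000122 = 7.1020e-04 /h
MTBF = 1 / λ_sys = 1410 h

1410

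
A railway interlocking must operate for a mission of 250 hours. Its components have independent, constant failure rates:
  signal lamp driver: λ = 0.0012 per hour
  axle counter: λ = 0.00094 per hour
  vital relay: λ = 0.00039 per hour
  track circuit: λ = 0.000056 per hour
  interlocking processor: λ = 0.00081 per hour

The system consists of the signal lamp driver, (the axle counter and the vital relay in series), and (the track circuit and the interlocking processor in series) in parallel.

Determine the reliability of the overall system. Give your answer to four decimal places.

R(signal lamp driver) = exp(−0.0012 × 250) = 0.740818
R(axle counter) = exp(−0.00094 × 250) = 0.790571
R(vital relay) = exp(−0.00039 × 250) = 0.907102
R(track circuit) = exp(−0.000056 × 250) = 0.986098
R(interlocking processor) = exp(−0.00081 × 250) = 0.816686
Series (axle counter and vital relay): 0.790571 × 0.907102 = 0.717129
Series (track circuit and interlocking processor): 0.986098 × 0.816686 = 0.805332
Parallel (signal lamp driver, [0.717129], and [0.805332]): 1 − (1 − 0.740818)(1 − 0.717129)(1 − 0.805332) = 0.9857

0.9857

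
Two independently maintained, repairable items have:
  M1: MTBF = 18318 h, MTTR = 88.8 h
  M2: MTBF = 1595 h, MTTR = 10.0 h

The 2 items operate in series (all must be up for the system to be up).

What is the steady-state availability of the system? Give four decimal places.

A(M1) = MTBF/(MTBF+MTTR) = 18318/(18318+88.8) = 0.995176
A(M2) = MTBF/(MTBF+MTTR) = 1595/(1595+10.0) = 0.993769
Series availability: 0.995176 × 0.993769 = 0.9890

0.9890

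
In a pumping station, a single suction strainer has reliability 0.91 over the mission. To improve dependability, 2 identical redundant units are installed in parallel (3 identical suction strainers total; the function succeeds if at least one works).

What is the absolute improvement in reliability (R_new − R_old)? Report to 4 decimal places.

0.0893

R_before = 0.91
R_after = 1 − (1 − 0.91)^3 = 0.9993
ΔR = 0.9993 − 0.91 = 0.0893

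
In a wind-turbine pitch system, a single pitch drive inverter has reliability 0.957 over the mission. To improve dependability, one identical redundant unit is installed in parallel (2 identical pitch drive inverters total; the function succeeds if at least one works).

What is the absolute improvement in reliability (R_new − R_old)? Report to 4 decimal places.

0.0412

R_before = 0.957
R_after = 1 − (1 − 0.957)^2 = 0.9982
ΔR = 0.9982 − 0.957 = 0.0412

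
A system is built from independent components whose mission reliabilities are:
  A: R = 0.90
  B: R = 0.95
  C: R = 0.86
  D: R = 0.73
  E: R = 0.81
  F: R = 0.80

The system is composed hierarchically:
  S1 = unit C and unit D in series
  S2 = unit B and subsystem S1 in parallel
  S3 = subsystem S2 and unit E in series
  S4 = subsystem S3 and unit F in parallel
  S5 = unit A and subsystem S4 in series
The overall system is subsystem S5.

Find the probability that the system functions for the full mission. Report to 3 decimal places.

0.863

Series (C and D): 0.86000 × 0.73000 = 0.62780
Parallel (B and [0.62780]): 1 − (1 − 0.95000)(1 − 0.62780) = 0.98139
Series ([0.98139] and E): 0.98139 × 0.81000 = 0.79493
Parallel ([0.79493] and F): 1 − (1 − 0.79493)(1 − 0.80000) = 0.95899
Series (A and [0.95899]): 0.90000 × 0.95899 = 0.863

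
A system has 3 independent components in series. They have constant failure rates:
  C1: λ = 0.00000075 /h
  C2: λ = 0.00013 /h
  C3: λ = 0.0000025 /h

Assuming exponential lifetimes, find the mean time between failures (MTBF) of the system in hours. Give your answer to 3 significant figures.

Series of exponential components: λ_sys = Σ λ_i
λ_sys = 0.00000075 + 0.00013 + 0.0000025 = 1.3325e-04 /h
MTBF = 1 / λ_sys = 7500 h

7500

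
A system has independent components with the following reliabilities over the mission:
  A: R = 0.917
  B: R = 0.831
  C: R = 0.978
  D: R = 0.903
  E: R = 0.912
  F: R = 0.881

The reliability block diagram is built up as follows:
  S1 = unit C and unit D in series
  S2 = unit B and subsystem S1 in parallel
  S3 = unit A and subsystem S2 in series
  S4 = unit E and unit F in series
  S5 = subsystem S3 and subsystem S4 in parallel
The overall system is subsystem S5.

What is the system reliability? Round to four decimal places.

0.9801

Series (C and D): 0.978000 × 0.903000 = 0.883134
Parallel (B and [0.883134]): 1 − (1 − 0.831000)(1 − 0.883134) = 0.980250
Series (A and [0.980250]): 0.917000 × 0.980250 = 0.898889
Series (E and F): 0.912000 × 0.881000 = 0.803472
Parallel ([0.898889] and [0.803472]): 1 − (1 − 0.898889)(1 − 0.803472) = 0.9801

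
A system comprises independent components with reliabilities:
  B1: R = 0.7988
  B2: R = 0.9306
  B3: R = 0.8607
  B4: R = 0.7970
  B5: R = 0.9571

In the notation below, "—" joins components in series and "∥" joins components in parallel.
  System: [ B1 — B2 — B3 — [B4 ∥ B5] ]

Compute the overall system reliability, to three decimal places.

0.634

Parallel (B4 and B5): 1 − (1 − 0.79700)(1 − 0.95710) = 0.99129
Series (B1, B2, B3, and [0.99129]): 0.79880 × 0.93060 × 0.86070 × 0.99129 = 0.634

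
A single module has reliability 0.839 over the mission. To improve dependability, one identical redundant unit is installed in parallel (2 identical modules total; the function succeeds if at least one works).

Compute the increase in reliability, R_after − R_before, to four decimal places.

R_before = 0.839
R_after = 1 − (1 − 0.839)^2 = 0.9741
ΔR = 0.9741 − 0.839 = 0.1351

0.1351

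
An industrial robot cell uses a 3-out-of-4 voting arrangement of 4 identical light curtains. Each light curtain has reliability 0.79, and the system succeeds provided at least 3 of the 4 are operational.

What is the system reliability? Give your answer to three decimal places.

R = Σ_{i=3}^{4} C(4,i) p^i (1−p)^{4−i} with p = 0.79
C(4,3)·0.79^3·0.21^1 = 0.41415
C(4,4)·0.79^4·0.21^0 = 0.38950
Sum = 0.804

0.804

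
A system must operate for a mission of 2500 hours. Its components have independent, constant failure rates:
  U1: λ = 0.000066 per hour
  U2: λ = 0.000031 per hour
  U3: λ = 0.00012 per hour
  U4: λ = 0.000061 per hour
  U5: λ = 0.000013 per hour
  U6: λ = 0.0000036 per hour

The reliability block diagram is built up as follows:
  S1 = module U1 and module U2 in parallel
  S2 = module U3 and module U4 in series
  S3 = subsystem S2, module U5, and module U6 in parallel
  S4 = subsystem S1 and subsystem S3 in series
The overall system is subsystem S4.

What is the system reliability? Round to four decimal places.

0.9886

R(U1) = exp(−0.000066 × 2500) = 0.847894
R(U2) = exp(−0.000031 × 2500) = 0.925427
R(U3) = exp(−0.00012 × 2500) = 0.740818
R(U4) = exp(−0.000061 × 2500) = 0.858559
R(U5) = exp(−0.000013 × 2500) = 0.968022
R(U6) = exp(−0.0000036 × 2500) = 0.991040
Parallel (U1 and U2): 1 − (1 − 0.847894)(1 − 0.925427) = 0.988657
Series (U3 and U4): 0.740818 × 0.858559 = 0.636036
Parallel ([0.636036], U5, and U6): 1 − (1 − 0.636036)(1 − 0.968022)(1 − 0.991040) = 0.999896
Series ([0.988657] and [0.999896]): 0.988657 × 0.999896 = 0.9886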